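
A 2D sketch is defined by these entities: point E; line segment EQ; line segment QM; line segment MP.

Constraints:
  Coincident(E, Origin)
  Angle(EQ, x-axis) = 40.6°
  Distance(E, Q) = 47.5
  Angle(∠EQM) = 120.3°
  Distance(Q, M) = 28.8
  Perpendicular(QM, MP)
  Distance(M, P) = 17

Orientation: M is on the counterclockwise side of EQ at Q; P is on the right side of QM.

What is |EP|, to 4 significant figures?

78.42

E is at the origin; EQ runs at 40.6° with length 47.5, so Q = 47.5·(cos 40.6°, sin 40.6°) = (36.07, 30.91). ∠EQM = 120.3°, so QM runs at 40.6° + (180° − 120.3°) = 100.3° from the x-axis; with |QM| = 28.8, M = Q + 28.8·(cos 100.3°, sin 100.3°) = (30.92, 59.25). The perpendicularity gives MP at right angles to QM; with |MP| = 17.0 on the right of QM, P = M + 17.0·(0.9839, 0.1788) = (47.64, 62.29). Then |EP| = |P − E| = 78.42.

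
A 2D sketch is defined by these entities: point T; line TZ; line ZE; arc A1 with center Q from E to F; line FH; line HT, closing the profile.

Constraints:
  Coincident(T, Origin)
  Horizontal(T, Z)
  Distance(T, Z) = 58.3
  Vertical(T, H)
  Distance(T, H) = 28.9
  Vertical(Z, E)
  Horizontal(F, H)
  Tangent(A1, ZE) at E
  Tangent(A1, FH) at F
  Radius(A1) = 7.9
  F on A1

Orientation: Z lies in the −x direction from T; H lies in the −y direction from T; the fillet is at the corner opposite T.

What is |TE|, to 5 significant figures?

61.967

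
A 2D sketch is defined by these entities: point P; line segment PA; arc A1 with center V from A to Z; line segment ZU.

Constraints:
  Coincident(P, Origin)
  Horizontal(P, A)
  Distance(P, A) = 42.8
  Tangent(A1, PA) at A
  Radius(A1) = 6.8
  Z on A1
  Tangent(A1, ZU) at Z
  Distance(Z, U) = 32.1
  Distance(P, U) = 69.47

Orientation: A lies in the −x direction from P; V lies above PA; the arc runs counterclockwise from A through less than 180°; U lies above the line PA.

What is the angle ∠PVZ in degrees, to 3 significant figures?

53.1°

Checks: |VZ| = 6.800 ✓; ∠(VZ, ZU) = 90.00° ✓; |ZU| = 32.10 ✓; |PU| = 69.47 ✓.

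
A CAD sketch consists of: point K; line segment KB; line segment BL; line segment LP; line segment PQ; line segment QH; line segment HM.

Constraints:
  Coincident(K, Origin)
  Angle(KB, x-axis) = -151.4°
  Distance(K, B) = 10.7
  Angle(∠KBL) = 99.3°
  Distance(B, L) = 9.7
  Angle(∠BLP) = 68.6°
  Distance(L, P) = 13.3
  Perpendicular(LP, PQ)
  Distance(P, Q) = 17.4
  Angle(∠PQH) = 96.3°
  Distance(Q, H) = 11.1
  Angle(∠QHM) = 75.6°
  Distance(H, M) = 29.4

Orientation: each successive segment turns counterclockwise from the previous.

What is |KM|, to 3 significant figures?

18.9

K is at the origin; KB runs at -151.4° with length 10.7, so B = (-9.39, -5.12). ∠KBL = 99.3° gives BL at -70.7° from the x-axis; with |BL| = 9.7, L = (-6.19, -14.3). ∠BLP = 68.6° gives LP at 40.7° from the x-axis; with |LP| = 13.3, P = (3.89, -5.60). LP ⟂ PQ, so PQ runs at 131°; with |PQ| = 17.4, Q = (-7.45, 7.59). ∠PQH = 96.3° gives QH at -146° from the x-axis; with |QH| = 11.1, H = (-16.6, 1.32). ∠QHM = 75.6° gives HM at -41.2° from the x-axis; with |HM| = 29.4, M = (5.51, -18.0). Then |KM| = |M − K| = 18.9.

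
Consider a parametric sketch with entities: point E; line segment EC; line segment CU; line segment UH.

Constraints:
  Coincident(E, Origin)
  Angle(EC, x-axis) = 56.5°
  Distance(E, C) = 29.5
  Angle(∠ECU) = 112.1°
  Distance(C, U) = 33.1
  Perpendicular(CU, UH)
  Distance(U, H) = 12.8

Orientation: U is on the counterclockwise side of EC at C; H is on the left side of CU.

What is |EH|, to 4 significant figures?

46.53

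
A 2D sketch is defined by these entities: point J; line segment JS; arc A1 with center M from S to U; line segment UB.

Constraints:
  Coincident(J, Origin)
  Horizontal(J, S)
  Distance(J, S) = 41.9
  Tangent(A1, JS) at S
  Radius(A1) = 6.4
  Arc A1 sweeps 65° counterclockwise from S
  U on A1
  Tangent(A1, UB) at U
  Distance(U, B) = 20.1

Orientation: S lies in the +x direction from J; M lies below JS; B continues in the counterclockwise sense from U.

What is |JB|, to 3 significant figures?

35.2

On A1, S sits at bearing 90° from M; a 65° counterclockwise sweep puts U at bearing 155°, so U = M + 6.4·(cos 155°, sin 155°) = (36.1, -3.70). The tangent condition forces MU to be normal to UB, so UB runs along (−sin 155°, cos 155°); with |UB| = 20.1, B = (27.6, -21.9). Then |JB| = |B − J| = 35.2.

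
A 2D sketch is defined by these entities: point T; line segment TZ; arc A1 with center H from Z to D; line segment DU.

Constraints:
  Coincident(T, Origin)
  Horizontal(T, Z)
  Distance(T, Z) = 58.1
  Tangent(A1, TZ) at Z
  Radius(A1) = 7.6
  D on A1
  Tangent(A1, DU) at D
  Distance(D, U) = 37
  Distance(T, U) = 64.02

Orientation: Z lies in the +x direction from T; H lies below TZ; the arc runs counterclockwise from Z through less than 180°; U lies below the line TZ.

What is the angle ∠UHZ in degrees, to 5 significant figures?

162.64°

Checks: |TZ| = 58.10 ✓; |HD| = 7.600 ✓; ∠(HD, DU) = 90.00° ✓; |DU| = 37.00 ✓; |TU| = 64.02 ✓.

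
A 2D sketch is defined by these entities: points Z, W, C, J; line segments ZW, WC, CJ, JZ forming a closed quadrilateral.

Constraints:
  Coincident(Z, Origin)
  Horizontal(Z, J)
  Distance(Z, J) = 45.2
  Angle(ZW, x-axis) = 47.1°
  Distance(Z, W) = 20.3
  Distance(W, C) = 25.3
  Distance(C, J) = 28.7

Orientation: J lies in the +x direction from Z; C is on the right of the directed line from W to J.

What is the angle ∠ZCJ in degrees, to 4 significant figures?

130.8°

Z is at the origin; ZJ is horizontal with |ZJ| = 45.2 and J in +x, so J = (45.2, 0). ZW runs at 47.1° with |ZW| = 20.3, so W = (13.82, 14.87). C is determined by |WC| = 25.3 and |CJ| = 28.7 together: it lies at the intersection of circle(W, 25.3) and circle(J, 28.7). With |WJ| = 34.73, the foot of the radical line on WJ is 14.72 from W and the perpendicular offset is √(25.3² − 14.72²) = 20.58. Taking the right-of-WJ solution: C = (18.31, -10.03).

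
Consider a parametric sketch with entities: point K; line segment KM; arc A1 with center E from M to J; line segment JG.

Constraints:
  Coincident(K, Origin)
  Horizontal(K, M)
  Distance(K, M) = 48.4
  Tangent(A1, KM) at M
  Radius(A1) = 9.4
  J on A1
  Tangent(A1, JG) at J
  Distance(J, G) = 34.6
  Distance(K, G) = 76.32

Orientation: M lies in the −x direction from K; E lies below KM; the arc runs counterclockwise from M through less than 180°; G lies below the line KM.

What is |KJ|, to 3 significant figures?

58.2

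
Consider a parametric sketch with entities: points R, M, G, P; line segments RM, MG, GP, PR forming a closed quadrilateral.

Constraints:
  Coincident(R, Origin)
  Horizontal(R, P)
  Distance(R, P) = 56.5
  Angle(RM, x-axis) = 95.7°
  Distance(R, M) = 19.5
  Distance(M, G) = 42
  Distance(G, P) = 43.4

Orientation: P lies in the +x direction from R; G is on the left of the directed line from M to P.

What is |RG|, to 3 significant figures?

52.2

Checks: |MG| = 42.00 ✓; |GP| = 43.40 ✓.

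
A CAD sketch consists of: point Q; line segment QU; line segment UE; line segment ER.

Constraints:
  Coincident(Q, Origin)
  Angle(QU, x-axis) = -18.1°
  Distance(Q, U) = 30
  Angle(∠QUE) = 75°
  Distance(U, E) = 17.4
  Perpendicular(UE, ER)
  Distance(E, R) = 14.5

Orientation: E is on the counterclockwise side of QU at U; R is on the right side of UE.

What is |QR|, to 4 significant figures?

44.53

Q is at the origin; QU runs at -18.1° with length 30.0, so U = 30.0·(cos -18.1°, sin -18.1°) = (28.52, -9.320). ∠QUE = 75.0°, so UE runs at -18.1° + (180° − 75.0°) = 86.90° from the x-axis; with |UE| = 17.4, E = U + 17.4·(cos 86.90°, sin 86.90°) = (29.46, 8.054). UE is perpendicular to ER; with |ER| = 14.5 on the right of UE, R = E + 14.5·(0.9985, -0.05408) = (43.94, 7.270). Then |QR| = |R − Q| = 44.53.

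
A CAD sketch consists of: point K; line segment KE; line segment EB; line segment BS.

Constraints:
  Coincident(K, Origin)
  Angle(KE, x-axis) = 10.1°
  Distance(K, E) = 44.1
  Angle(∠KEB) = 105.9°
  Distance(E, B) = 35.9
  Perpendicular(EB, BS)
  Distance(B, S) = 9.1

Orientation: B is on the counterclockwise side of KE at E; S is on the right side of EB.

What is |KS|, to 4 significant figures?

70.40

K is at the origin; KE runs at 10.1° with length 44.1, so E = 44.1·(cos 10.1°, sin 10.1°) = (43.42, 7.734). ∠KEB = 105.9°, so EB runs at 10.1° + (180° − 105.9°) = 84.20° from the x-axis; with |EB| = 35.9, B = E + 35.9·(cos 84.20°, sin 84.20°) = (47.04, 43.45). EB ⟂ BS; with |BS| = 9.1 on the right of EB, S = B + 9.1·(0.9949, -0.1011) = (56.10, 42.53). Then |KS| = |S − K| = 70.40.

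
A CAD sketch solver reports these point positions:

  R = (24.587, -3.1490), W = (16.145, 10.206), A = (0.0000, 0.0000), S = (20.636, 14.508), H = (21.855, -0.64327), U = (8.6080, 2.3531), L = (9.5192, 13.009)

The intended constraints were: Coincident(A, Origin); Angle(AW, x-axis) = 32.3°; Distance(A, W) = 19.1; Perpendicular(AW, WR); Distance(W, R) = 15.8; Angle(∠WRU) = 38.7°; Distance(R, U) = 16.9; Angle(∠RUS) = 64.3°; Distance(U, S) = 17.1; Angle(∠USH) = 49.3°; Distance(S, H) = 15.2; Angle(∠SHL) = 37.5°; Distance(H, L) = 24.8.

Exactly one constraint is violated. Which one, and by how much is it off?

Distance(H, L) = 24.8 — off by 6.40.

A = (0.00, 0.00) ✓; AW at 32.30° ✓; |AW| = 19.10 ✓; ∠(AW, WR) = 90.00° ✓; |WR| = 15.80 ✓; ∠WRU = 38.70° ✓; |RU| = 16.90 ✓; ∠RUS = 64.30° ✓; |US| = 17.10 ✓; ∠USH = 49.30° ✓; |SH| = 15.20 ✓; ∠SHL = 37.50° ✓; |HL| = 18.40 ✗.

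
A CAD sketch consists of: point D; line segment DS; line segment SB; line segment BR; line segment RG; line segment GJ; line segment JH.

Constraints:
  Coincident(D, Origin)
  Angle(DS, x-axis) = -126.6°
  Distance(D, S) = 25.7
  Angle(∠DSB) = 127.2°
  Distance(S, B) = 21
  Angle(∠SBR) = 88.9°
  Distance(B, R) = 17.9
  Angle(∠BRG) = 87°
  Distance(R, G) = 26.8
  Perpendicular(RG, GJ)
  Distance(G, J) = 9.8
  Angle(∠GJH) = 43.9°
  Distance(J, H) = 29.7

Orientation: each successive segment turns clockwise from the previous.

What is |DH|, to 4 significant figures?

30.40

D is at the origin; DS runs at -126.6° with length 25.7, so S = (-15.32, -20.63). ∠DSB = 127.2° gives SB at -179.4° from the x-axis; with |SB| = 21.0, B = (-36.32, -20.85). ∠SBR = 88.9° gives BR at 89.50° from the x-axis; with |BR| = 17.9, R = (-36.17, -2.953). ∠BRG = 87.0° gives RG at -3.500° from the x-axis; with |RG| = 26.8, G = (-9.416, -4.589). RG is perpendicular to GJ, so GJ runs at -93.50°; with |GJ| = 9.8, J = (-10.01, -14.37). ∠GJH = 43.9° gives JH at 130.4° from the x-axis; with |JH| = 29.7, H = (-29.26, 8.247). Then |DH| = |H − D| = 30.40.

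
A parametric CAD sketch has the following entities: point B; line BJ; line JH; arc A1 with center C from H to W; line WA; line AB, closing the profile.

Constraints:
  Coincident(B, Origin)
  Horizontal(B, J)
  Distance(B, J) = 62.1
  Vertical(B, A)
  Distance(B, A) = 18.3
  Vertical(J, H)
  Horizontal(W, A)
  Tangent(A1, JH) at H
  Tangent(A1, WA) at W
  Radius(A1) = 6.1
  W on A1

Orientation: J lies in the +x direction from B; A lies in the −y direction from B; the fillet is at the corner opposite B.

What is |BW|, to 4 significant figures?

58.91

The virtual corner opposite B is at (62.10, -18.30). The tangent condition forces CH to be normal to JH and tangency of A1 to WA means the radius CW is perpendicular to WA, with radius 6.1, so the center C sits 6.1 in from both sides at C = (56.00, -12.20). That places the tangent points at H = (62.10, -12.20) on JH and W = (56.00, -18.30) on WA. Then |BW| = |W − B| = 58.91.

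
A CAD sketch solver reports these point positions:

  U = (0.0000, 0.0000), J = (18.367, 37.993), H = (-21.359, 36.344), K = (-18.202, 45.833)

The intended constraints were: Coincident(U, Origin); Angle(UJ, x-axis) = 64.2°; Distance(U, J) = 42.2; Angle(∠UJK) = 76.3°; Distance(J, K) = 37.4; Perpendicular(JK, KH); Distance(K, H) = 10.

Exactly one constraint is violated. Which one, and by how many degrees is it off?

Perpendicular(JK, KH) — off by 6.30°.

U = (0.00, 0.00) ✓; UJ at 64.20° ✓; |UJ| = 42.20 ✓; ∠UJK = 76.30° ✓; |JK| = 37.40 ✓; ∠(JK, KH) = 83.70° ✗; |KH| = 10.00 ✓.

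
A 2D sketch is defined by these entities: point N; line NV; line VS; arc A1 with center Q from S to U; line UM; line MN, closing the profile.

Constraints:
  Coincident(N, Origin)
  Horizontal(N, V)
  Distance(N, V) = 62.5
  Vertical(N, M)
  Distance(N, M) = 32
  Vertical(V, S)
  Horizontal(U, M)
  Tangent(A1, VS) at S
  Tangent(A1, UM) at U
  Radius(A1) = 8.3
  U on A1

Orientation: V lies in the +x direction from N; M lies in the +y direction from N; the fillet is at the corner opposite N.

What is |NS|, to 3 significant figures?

66.8

The virtual corner opposite N is at (62.5, 32.0). Tangency of A1 to VS means the radius QS is perpendicular to VS and A1 meets UM tangentially, so QU is at right angles to UM, with radius 8.3, so the center Q sits 8.3 in from both sides at Q = (54.2, 23.7). That places the tangent points at S = (62.5, 23.7) on VS and U = (54.2, 32.0) on UM. Then |NS| = |S − N| = 66.8.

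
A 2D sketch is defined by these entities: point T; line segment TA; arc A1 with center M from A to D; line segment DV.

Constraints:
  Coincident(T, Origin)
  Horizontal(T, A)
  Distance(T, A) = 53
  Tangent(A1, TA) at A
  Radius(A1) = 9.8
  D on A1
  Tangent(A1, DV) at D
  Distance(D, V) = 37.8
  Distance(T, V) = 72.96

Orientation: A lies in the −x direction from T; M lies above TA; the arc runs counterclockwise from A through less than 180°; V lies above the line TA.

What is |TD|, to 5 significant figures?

45.365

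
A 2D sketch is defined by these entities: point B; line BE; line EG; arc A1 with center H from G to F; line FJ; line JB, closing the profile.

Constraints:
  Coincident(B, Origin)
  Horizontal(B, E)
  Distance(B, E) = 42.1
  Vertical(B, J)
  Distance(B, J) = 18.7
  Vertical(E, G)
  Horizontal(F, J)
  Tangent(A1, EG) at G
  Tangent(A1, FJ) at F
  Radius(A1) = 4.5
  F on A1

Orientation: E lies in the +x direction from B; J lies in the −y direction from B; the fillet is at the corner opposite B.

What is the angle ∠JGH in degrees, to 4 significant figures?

6.101°

B is at the origin; BE is horizontal with |BE| = 42.1 and E on the +x side, so E = (42.10, 0.000). B and J share the same x with |BJ| = 18.7 and J on the −y side, so J = (0.000, -18.70). The virtual corner opposite B is at (42.10, -18.70). The tangent condition forces HG to be normal to EG and the tangent condition forces HF to be normal to FJ, with radius 4.5, so the center H sits 4.5 in from both sides at H = (37.60, -14.20). That places the tangent points at G = (42.10, -14.20) on EG and F = (37.60, -18.70) on FJ. Then cos ∠JGH = GJ·GH / (|GJ||GH|), giving 6.101°.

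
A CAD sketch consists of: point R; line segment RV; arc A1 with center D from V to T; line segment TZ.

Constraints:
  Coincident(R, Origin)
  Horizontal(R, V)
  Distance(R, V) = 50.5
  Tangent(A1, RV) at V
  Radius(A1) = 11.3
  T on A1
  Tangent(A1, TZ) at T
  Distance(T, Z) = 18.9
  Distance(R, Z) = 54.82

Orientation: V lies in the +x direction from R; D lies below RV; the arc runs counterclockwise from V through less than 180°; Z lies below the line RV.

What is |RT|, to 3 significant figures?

42.0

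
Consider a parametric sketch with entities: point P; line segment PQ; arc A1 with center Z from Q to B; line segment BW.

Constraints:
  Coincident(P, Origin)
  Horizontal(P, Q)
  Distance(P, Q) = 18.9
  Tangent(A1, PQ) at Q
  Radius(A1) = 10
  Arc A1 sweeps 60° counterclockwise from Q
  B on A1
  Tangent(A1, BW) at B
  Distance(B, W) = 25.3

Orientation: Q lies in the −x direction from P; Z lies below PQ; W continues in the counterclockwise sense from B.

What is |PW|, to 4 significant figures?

48.38

P is at the origin; P and Q share the same y with |PQ| = 18.9 and Q on the −x side, so Q = (-18.90, 0.000). A1 meets PQ tangentially, so ZQ is at right angles to PQ, so Z = Q + (0, -10) = (-18.90, -10.00). On A1, Q sits at bearing 90° from Z; a 60° counterclockwise sweep puts B at bearing 150°, so B = Z + 10.0·(cos 150°, sin 150°) = (-27.56, -5.000). The tangent condition forces ZB to be normal to BW, so BW runs along (−sin 150°, cos 150°); with |BW| = 25.3, W = (-40.21, -26.91). Then |PW| = |W − P| = 48.38.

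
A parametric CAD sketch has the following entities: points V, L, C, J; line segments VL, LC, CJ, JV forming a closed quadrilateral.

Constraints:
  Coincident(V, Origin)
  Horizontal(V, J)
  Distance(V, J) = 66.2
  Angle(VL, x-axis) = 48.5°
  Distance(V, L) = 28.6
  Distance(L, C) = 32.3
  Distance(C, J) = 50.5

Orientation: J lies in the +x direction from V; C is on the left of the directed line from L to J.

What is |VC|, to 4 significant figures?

60.87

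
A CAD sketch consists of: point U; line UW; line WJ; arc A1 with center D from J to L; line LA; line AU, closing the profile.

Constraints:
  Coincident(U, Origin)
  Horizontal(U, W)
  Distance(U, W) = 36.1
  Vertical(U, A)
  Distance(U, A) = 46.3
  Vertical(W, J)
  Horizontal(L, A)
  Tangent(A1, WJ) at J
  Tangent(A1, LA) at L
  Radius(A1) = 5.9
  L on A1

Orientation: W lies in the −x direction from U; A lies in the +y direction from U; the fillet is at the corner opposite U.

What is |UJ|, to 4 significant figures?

54.18

U is at the origin; UW is horizontal with |UW| = 36.1 and W on the −x side, so W = (-36.10, 0.000). UA is vertical with |UA| = 46.3 and A on the +y side, so A = (0.000, 46.30). The virtual corner opposite U is at (-36.10, 46.30). Since A1 is tangent to WJ there, DJ ⟂ WJ and tangency of A1 to LA means the radius DL is perpendicular to LA, with radius 5.9, so the center D sits 5.9 in from both sides at D = (-30.20, 40.40). That places the tangent points at J = (-36.10, 40.40) on WJ and L = (-30.20, 46.30) on LA. Then |UJ| = |J − U| = 54.18.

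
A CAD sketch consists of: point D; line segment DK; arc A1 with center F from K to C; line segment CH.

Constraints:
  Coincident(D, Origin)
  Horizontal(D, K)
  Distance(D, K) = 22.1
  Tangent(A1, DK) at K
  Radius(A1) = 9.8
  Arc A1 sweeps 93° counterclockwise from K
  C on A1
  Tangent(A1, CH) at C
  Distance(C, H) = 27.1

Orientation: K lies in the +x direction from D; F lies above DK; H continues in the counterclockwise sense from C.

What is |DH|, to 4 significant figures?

48.22

On A1, K sits at bearing -90° from F; a 93° counterclockwise sweep puts C at bearing 3°, so C = F + 9.8·(cos 3°, sin 3°) = (31.89, 10.31). The tangent condition forces FC to be normal to CH, so CH runs along (−sin 3°, cos 3°); with |CH| = 27.1, H = (30.47, 37.38). Then |DH| = |H − D| = 48.22.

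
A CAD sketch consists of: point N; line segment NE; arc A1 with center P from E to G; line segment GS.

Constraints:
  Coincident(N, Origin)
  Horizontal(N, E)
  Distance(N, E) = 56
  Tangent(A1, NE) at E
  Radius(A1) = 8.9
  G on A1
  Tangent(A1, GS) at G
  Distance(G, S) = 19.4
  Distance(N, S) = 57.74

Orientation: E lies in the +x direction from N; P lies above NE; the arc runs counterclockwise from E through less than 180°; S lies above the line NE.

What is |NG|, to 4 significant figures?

64.38

Checks: |PG| = 8.900 ✓; ∠(PG, GS) = 90.00° ✓; |GS| = 19.40 ✓; |NS| = 57.74 ✓.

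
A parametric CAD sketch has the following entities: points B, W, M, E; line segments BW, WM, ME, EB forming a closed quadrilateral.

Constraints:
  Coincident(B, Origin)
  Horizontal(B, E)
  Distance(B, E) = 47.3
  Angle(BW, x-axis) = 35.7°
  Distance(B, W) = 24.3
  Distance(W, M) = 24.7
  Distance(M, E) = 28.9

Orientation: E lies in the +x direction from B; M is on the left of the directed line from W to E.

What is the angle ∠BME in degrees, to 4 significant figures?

69.36°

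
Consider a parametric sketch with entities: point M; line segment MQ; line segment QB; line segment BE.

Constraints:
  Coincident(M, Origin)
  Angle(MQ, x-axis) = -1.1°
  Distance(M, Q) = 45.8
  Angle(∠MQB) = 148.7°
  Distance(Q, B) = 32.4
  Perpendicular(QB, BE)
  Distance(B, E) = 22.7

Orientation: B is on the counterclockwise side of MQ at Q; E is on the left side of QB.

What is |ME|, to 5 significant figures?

71.543

M is at the origin; MQ runs at -1.1° with length 45.8, so Q = 45.8·(cos -1.1°, sin -1.1°) = (45.792, -0.87924). ∠MQB = 148.7°, so QB runs at -1.1° + (180° − 148.7°) = 30.200° from the x-axis; with |QB| = 32.4, B = Q + 32.4·(cos 30.200°, sin 30.200°) = (73.794, 15.419). QB is perpendicular to BE; with |BE| = 22.7 on the left of QB, E = B + 22.7·(-0.50302, 0.86427) = (62.376, 35.038). Then |ME| = |E − M| = 71.543.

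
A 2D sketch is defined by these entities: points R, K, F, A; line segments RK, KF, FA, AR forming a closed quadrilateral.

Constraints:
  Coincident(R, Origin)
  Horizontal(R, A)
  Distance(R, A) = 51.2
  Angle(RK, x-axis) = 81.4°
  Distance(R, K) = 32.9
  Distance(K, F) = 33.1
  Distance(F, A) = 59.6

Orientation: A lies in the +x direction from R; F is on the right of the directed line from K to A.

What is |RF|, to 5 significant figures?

8.6463

R is at the origin; R and A share the same y with |RA| = 51.2 and A in +x, so A = (51.2, 0). RK runs at 81.4° with |RK| = 32.9, so K = (4.9197, 32.530). F is determined by |KF| = 33.1 and |FA| = 59.6 together: it lies at the intersection of circle(K, 33.1) and circle(A, 59.6). With |KA| = 56.569, the foot of the radical line on KA is 6.5718 from K and the perpendicular offset is √(33.1² − 6.5718²) = 32.441. Taking the right-of-KA solution: F = (-8.3590, 2.2104).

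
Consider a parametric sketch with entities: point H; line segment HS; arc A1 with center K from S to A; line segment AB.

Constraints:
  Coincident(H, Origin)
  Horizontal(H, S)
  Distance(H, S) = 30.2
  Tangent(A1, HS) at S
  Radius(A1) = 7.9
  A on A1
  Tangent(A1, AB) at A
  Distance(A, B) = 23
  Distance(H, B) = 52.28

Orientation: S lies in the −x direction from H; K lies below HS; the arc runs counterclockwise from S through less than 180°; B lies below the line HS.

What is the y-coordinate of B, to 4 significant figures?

-27.68

Checks: ∠(KS, SH) = 90.00° ✓; |KS| = 7.900 ✓; |KA| = 7.900 ✓; ∠(KA, AB) = 90.00° ✓; |AB| = 23.00 ✓; |HB| = 52.28 ✓.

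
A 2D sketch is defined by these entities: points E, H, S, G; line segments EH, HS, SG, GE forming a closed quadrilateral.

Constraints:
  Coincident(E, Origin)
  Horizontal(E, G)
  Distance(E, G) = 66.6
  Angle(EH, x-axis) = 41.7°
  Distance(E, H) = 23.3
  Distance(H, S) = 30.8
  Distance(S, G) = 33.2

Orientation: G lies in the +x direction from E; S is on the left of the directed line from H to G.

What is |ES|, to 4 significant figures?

53.19

Checks: |HS| = 30.80 ✓; |SG| = 33.20 ✓.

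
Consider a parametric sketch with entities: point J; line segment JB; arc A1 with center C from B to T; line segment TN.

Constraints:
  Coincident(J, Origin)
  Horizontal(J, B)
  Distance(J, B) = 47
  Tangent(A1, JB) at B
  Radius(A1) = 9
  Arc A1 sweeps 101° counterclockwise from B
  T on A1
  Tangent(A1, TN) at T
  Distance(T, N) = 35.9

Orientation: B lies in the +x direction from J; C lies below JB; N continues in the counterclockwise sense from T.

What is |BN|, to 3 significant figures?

46.0

On A1, B sits at bearing 90° from C; a 101° counterclockwise sweep puts T at bearing 191°, so T = C + 9.0·(cos 191°, sin 191°) = (38.2, -10.7). The tangent condition forces CT to be normal to TN, so TN runs along (−sin 191°, cos 191°); with |TN| = 35.9, N = (45.0, -46.0). Then |BN| = |N − B| = 46.0.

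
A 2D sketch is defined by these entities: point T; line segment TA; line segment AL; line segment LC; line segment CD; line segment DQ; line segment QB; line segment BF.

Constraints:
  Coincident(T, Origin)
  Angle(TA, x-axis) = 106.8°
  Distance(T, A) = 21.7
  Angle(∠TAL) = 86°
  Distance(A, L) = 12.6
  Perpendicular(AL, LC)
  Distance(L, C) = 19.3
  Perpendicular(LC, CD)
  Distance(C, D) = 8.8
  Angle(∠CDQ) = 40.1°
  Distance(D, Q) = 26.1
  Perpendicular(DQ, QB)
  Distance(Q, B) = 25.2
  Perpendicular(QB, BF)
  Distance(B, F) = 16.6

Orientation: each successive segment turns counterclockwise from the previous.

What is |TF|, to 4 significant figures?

27.96

T is at the origin; TA runs at 106.8° with length 21.7, so A = (-6.272, 20.77). ∠TAL = 86.0° gives AL at -159.2° from the x-axis; with |AL| = 12.6, L = (-18.05, 16.30). AL is perpendicular to LC, so LC runs at -69.20°; with |LC| = 19.3, C = (-11.20, -1.743). LC is perpendicular to CD, so CD runs at 20.80°; with |CD| = 8.8, D = (-2.971, 1.382). ∠CDQ = 40.1° gives DQ at 160.7° from the x-axis; with |DQ| = 26.1, Q = (-27.60, 10.01). DQ is perpendicular to QB, so QB runs at -109.3°; with |QB| = 25.2, B = (-35.93, -13.78). QB is perpendicular to BF, so BF runs at -19.30°; with |BF| = 16.6, F = (-20.27, -19.26). Then |TF| = |F − T| = 27.96.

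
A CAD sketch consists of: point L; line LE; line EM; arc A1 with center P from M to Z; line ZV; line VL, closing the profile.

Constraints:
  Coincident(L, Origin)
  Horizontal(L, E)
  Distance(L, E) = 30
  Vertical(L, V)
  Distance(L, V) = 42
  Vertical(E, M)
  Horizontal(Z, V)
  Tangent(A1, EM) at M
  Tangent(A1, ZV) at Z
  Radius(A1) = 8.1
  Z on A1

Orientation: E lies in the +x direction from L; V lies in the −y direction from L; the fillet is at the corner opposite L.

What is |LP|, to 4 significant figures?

40.36

LV is vertical with |LV| = 42.0 and V on the −y side, so V = (0.000, -42.00). The virtual corner opposite L is at (30.00, -42.00). The tangent condition forces PM to be normal to EM and tangency of A1 to ZV means the radius PZ is perpendicular to ZV, with radius 8.1, so the center P sits 8.1 in from both sides at P = (21.90, -33.90). Then |LP| = |P − L| = 40.36.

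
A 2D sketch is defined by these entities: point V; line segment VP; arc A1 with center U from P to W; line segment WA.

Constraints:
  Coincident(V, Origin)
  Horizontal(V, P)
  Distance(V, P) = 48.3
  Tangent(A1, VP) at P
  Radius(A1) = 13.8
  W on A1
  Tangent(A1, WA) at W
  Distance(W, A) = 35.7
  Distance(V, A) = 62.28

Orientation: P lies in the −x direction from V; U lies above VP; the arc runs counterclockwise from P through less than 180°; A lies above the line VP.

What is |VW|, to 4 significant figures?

37.51

Checks: ∠(UP, PV) = 90.00° ✓; |UP| = 13.80 ✓; |UW| = 13.80 ✓; ∠(UW, WA) = 90.00° ✓; |WA| = 35.70 ✓; |VA| = 62.28 ✓.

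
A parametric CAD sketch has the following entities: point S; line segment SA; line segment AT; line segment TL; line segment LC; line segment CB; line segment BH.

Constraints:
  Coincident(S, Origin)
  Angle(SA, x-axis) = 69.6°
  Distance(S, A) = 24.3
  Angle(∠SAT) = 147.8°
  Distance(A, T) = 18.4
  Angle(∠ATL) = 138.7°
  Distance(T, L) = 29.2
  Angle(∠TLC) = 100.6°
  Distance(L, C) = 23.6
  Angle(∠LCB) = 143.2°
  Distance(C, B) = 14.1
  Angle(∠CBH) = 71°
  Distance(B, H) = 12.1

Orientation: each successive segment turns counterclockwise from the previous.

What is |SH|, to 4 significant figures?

40.35

∠LCB = 143.2° gives CB at -100.7° from the x-axis; with |CB| = 14.1, B = (-38.66, 28.52). ∠CBH = 71.0° gives BH at 8.300° from the x-axis; with |BH| = 12.1, H = (-26.69, 30.27). Then |SH| = |H − S| = 40.35.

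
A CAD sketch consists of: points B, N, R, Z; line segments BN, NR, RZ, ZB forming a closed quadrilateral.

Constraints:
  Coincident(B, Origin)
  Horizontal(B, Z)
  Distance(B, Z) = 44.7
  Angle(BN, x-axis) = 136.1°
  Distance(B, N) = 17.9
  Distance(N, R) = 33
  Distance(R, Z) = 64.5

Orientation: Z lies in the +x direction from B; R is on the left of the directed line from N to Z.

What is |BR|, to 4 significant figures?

43.87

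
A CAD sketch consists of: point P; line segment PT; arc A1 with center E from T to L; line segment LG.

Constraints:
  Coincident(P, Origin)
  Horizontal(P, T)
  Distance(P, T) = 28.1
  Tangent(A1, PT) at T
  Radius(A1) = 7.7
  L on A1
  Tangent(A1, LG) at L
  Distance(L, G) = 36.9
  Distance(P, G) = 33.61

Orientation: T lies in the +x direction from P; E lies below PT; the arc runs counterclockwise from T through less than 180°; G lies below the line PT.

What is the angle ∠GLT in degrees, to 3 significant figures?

152°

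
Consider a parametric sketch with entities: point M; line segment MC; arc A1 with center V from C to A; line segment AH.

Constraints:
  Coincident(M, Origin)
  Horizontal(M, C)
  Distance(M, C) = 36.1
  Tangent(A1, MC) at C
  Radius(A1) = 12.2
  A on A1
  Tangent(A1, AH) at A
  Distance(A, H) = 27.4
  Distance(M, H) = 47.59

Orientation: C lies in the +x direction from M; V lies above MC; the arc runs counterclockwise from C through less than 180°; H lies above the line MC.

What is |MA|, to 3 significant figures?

49.3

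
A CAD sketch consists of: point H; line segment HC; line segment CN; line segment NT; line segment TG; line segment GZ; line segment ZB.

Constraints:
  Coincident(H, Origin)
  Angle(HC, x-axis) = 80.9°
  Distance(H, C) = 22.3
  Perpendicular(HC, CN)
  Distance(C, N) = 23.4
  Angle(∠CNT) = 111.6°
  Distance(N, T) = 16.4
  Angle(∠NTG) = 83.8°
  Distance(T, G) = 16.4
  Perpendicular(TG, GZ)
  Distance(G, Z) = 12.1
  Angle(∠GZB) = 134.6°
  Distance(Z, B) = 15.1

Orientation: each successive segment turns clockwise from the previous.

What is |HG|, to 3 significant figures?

13.9

∠CNT = 111.6° gives NT at -77.5° from the x-axis; with |NT| = 16.4, T = (30.2, 2.31). ∠NTG = 83.8° gives TG at -174° from the x-axis; with |TG| = 16.4, G = (13.9, 0.508). Then |HG| = |G − H| = 13.9.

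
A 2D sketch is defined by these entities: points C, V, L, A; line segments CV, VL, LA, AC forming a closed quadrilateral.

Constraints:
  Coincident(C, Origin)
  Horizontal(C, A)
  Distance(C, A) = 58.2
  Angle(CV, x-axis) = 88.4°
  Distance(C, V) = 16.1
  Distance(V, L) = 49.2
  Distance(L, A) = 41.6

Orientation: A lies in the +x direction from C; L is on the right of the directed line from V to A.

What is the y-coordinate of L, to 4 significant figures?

-26.08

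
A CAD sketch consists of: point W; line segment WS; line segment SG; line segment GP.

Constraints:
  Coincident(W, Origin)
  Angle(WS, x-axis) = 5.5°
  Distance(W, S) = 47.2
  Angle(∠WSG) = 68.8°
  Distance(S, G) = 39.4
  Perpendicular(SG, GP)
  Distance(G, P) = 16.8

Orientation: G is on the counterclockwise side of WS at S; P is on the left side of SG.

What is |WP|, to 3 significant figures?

35.2

∠WSG = 68.8°, so SG runs at 5.5° + (180° − 68.8°) = 117° from the x-axis; with |SG| = 39.4, G = S + 39.4·(cos 117°, sin 117°) = (29.3, 39.7). The perpendicularity gives GP at right angles to SG; with |GP| = 16.8 on the left of SG, P = G + 16.8·(-0.893, -0.449) = (14.3, 32.2). Then |WP| = |P − W| = 35.2.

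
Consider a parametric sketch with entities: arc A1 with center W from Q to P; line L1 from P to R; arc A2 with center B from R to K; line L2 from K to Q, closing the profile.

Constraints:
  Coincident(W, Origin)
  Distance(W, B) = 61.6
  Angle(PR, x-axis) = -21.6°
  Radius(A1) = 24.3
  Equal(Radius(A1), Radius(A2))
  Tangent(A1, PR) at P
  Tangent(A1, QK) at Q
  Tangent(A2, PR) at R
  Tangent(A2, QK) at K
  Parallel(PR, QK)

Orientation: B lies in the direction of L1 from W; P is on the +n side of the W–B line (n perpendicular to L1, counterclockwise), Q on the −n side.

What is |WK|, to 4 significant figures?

66.22

The slot axis is L1's direction at -21.6°, so u = (cos -21.6°, sin -21.6°) = (0.9298, -0.3681) and n = (−sin -21.6°, cos -21.6°) = (0.3681, 0.9298). W is at the origin and B lies 61.6 along u from W, so B = 61.6·u = (57.27, -22.68). Tangency of A1 to both parallel lines with radius 24.3 puts P and Q at W ± 24.3·n: P = (8.945, 22.59), Q = (-8.945, -22.59). Equal radii place R and K the same way about B: R = B + 24.3·n = (66.22, -0.08290), K = B − 24.3·n = (48.33, -45.27). Then |WK| = |K − W| = 66.22.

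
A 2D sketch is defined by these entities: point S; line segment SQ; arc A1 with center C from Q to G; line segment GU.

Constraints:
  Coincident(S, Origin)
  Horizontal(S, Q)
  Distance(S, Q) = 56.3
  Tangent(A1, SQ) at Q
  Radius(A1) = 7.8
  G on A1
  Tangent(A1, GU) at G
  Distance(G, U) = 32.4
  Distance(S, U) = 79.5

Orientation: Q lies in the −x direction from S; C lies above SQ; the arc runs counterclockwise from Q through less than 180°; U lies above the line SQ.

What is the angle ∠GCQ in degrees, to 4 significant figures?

127.1°

Checks: |CG| = 7.800 ✓; ∠(CG, GU) = 90.00° ✓; |GU| = 32.40 ✓; |SU| = 79.50 ✓.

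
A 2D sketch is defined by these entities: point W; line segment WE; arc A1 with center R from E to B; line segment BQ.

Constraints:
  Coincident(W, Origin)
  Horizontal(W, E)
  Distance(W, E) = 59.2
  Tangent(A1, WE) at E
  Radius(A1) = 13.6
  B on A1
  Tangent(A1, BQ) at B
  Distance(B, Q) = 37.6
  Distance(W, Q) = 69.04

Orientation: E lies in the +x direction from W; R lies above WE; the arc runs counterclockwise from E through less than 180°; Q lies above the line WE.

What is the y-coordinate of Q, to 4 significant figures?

51.38

W is at the origin; W and E share the same y with |WE| = 59.2 and E on the +x side, so E = (59.20, 0.000). A1 meets WE tangentially, so RE is at right angles to WE, so R = E + (0, 13.6) = (59.20, 13.60). Since RB ⟂ BQ (tangency), |RQ| = √(13.6² + 37.6²) = 39.98 regardless of where B sits on A1. So Q lies on both circle(W, 69.04) and circle(R, 39.98); the above-WE intersection is Q = (46.11, 51.38). B is the foot of the tangent from Q: B = (69.77, 22.16).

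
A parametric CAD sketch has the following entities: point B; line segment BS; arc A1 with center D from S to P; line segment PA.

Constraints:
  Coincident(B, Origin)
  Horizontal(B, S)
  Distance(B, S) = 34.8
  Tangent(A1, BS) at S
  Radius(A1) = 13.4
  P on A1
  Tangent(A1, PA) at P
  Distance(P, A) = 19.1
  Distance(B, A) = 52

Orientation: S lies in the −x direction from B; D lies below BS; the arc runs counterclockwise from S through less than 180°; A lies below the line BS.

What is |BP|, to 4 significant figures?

50.57

Checks: ∠(DS, SB) = 90.00° ✓; |DS| = 13.40 ✓; |DP| = 13.40 ✓; ∠(DP, PA) = 90.00° ✓; |PA| = 19.10 ✓; |BA| = 52.00 ✓.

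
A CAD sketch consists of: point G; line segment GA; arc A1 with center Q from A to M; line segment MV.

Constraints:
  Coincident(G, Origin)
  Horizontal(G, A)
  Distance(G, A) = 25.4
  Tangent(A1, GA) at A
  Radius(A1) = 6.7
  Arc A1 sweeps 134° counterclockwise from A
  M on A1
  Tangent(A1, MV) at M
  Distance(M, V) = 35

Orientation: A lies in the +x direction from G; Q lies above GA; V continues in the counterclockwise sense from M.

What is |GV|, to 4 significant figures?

37.01

On A1, A sits at bearing -90° from Q; a 134° counterclockwise sweep puts M at bearing 44°, so M = Q + 6.7·(cos 44°, sin 44°) = (30.22, 11.35). Since A1 is tangent to MV there, QM ⟂ MV, so MV runs along (−sin 44°, cos 44°); with |MV| = 35.0, V = (5.907, 36.53). Then |GV| = |V − G| = 37.01.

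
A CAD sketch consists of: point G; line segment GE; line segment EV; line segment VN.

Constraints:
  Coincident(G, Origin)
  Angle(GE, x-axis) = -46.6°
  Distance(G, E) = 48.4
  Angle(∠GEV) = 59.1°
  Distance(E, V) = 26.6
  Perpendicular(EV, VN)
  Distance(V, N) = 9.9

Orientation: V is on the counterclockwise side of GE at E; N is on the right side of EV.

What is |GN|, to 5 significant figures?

51.460

G is at the origin; GE runs at -46.6° with length 48.4, so E = 48.4·(cos -46.6°, sin -46.6°) = (33.255, -35.166). ∠GEV = 59.1°, so EV runs at -46.6° + (180° − 59.1°) = 74.300° from the x-axis; with |EV| = 26.6, V = E + 26.6·(cos 74.300°, sin 74.300°) = (40.453, -9.5586). The perpendicularity gives VN at right angles to EV; with |VN| = 9.9 on the right of EV, N = V + 9.9·(0.96269, -0.27060) = (49.984, -12.238). Then |GN| = |N − G| = 51.460.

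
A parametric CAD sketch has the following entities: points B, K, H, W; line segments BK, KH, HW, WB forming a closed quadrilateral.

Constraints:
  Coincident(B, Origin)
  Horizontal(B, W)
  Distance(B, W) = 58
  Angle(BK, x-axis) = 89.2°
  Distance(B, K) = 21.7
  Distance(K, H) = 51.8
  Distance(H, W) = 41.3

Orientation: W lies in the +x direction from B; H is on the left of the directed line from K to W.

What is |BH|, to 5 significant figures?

63.149

Checks: B.y = 0.00, W.y = 0.00 ✓; |KH| = 51.80 ✓; |HW| = 41.30 ✓.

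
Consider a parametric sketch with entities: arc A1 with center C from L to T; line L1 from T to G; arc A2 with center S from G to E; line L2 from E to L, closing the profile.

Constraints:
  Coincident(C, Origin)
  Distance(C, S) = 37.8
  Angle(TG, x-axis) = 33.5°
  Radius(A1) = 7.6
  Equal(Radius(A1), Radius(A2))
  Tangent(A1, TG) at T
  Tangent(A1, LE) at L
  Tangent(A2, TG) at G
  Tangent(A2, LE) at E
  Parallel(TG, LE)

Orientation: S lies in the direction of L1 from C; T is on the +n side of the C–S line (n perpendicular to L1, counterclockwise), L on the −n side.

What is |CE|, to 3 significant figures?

38.6

The slot axis is L1's direction at 33.5°, so u = (cos 33.5°, sin 33.5°) = (0.834, 0.552) and n = (−sin 33.5°, cos 33.5°) = (-0.552, 0.834). C is at the origin and S lies 37.8 along u from C, so S = 37.8·u = (31.5, 20.9). Tangency of A1 to both parallel lines with radius 7.6 puts T and L at C ± 7.6·n: T = (-4.19, 6.34), L = (4.19, -6.34). Equal radii place G and E the same way about S: G = S + 7.6·n = (27.3, 27.2), E = S − 7.6·n = (35.7, 14.5). Then |CE| = |E − C| = 38.6.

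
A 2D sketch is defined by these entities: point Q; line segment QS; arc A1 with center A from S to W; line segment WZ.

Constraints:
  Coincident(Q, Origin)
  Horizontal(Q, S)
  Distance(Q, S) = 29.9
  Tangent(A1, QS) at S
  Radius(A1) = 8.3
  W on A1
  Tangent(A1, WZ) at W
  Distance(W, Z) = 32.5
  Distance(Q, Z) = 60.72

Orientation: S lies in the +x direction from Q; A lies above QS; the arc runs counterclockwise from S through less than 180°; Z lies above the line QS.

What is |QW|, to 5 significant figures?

38.070

Checks: |AW| = 8.300 ✓; ∠(AW, WZ) = 90.00° ✓; |WZ| = 32.50 ✓; |QZ| = 60.72 ✓.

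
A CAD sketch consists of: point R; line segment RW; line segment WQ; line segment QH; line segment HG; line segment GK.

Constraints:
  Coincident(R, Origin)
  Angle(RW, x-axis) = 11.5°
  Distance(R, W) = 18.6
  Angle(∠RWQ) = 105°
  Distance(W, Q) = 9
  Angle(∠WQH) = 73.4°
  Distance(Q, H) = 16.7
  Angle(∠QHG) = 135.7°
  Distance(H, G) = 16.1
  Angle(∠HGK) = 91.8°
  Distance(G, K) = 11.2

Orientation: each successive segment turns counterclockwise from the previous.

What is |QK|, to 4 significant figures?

28.41

∠QHG = 135.7° gives HG at -122.6° from the x-axis; with |HG| = 16.1, G = (-6.164, -4.657). ∠HGK = 91.8° gives GK at -34.40° from the x-axis; with |GK| = 11.2, K = (3.078, -10.98). Then |QK| = |K − Q| = 28.41.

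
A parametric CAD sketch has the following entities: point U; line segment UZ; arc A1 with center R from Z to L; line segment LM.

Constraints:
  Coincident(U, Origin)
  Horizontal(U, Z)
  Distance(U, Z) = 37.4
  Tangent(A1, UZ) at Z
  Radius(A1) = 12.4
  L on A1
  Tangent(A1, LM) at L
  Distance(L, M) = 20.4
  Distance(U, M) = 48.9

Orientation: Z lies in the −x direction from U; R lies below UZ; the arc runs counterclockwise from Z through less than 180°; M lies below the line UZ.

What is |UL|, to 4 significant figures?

51.04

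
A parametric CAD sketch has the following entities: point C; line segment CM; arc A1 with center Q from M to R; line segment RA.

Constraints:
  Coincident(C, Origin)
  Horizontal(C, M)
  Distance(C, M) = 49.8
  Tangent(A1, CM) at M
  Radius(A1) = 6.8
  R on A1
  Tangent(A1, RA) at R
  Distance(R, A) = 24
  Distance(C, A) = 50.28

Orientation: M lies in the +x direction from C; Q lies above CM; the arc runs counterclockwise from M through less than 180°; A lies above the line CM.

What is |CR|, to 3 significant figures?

56.2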